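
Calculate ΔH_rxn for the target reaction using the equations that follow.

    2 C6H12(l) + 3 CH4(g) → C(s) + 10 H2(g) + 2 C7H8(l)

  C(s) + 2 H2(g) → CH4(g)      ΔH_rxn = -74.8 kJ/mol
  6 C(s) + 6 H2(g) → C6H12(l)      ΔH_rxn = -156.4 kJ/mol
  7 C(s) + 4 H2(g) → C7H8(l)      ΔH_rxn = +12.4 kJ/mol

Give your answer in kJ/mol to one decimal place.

ΔH_rxn = 562.0 kJ/mol

equation 1 reversed and × 3 (CH4(g) must end up as a reactant; scale by 3 for the 3 CH4(g)): (-3)·(-74.8) = +224.4 kJ/mol
equation 2 reversed and × 2 (C6H12(l) must end up as a reactant; ×2 to match 2 C6H12(l) in the target): (-2)·(-156.4) = +312.8 kJ/mol
equation 3 × 2 (scale by 2 for the 2 C7H8(l)): (2)·(+12.4) = +24.8 kJ/mol
Combining the equations, ΔH_rxn = (+224.4) + (+312.8) + (+24.8) = 562.0 kJ/mol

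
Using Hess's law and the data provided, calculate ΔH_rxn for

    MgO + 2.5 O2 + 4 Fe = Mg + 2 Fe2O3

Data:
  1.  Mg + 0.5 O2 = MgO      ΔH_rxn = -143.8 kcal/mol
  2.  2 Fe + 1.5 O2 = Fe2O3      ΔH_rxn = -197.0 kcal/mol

eq. 1 reversed (reverse to put MgO on the reactant side): +143.8 kcal/mol
eq. 2 × 2 (×2 to match 2 Fe2O3 in the target): (2)·(-197.0) = -394.0 kcal/mol
By Hess's law, ΔH_rxn = (-1)·(-143.8) + (2)·(-197.0) = -250.2 kcal/mol

ΔH_rxn = -250.2 kcal/mol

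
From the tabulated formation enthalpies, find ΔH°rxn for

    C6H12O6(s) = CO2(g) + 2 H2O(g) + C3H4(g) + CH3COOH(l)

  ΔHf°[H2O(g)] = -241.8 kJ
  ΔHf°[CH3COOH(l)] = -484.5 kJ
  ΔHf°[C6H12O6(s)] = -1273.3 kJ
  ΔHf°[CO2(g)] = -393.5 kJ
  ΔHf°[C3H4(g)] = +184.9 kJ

ΔH°rxn = 96.6 kJ

ΔH°rxn = Σ nΔHf°(products) − Σ nΔHf°(reactants).
Products: 1·(-393.5) + 2·(-241.8) + 1·(+184.9) + 1·(-484.5) = -1176.7
Reactants: 1·(-1273.3) = -1273.3
ΔH°rxn = (-1176.7) − (-1273.3) = 96.6 kJ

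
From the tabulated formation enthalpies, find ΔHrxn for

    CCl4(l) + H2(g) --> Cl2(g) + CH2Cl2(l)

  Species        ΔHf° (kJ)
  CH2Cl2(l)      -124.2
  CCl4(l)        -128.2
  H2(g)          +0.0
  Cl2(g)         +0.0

ΔHrxn = 4.0 kJ

ΔH°rxn = Σ nΔHf°(products) − Σ nΔHf°(reactants).
Products: 1·(+0.0) + 1·(-124.2) = -124.2
Reactants: 1·(-128.2) + 1·(+0.0) = -128.2
ΔHrxn = (-124.2) − (-128.2) = 4.0 kJ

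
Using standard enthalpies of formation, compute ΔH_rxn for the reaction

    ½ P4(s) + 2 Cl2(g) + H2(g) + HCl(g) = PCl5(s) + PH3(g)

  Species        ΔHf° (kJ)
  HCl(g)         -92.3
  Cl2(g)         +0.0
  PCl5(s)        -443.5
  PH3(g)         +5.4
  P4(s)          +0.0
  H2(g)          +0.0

Products: 1·(-443.5) + 1·(+5.4) = -438.1
Reactants: 1/2·(+0.0) + 2·(+0.0) + 1·(+0.0) + 1·(-92.3) = -92.3
ΔH_rxn = (-438.1) − (-92.3) = -345.8 kJ

ΔH_rxn = -345.8 kJ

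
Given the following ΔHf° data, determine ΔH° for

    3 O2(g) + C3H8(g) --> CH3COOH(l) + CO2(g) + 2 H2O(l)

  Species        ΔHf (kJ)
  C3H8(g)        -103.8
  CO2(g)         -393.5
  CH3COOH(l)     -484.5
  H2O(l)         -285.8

Products: 1·(-484.5) + 1·(-393.5) + 2·(-285.8) = -1449.6
Reactants: 3·(+0.0) + 1·(-103.8) = -103.8
ΔH° = (-1449.6) − (-103.8) = -1345.8 kJ

ΔH° = -1345.8 kJ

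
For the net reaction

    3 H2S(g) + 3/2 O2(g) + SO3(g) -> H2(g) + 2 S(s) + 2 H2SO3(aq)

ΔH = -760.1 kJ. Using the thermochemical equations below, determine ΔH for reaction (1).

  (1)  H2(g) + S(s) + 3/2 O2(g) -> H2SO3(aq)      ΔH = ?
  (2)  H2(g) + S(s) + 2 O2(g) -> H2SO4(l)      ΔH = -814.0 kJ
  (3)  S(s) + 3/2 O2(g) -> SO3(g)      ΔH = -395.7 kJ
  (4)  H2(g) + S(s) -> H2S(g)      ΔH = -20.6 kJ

ΔH = -608.8 kJ

(1) × 2: contributes 2·x
(2): not needed.
(3) reversed: +395.7 kJ
(4) reversed and × 3: (-3)·(-20.6) = +61.8 kJ
-760.1 = (+395.7) + (+61.8) + 2·x
x = (-760.1 − (+457.5)) / (2) = -608.8 kJ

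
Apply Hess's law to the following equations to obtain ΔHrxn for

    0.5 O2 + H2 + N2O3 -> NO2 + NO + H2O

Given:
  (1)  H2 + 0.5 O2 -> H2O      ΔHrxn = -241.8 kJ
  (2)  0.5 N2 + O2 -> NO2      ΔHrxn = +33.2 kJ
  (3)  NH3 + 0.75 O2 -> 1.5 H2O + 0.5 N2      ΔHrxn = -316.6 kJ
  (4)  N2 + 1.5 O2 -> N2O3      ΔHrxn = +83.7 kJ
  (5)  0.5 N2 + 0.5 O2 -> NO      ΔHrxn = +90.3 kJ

(1) as written (H2 already on the reactant side): -241.8 kJ
(2) as written (NO2 already on the product side): +33.2 kJ
(3): not needed (NH3 appears nowhere else).
(4) reversed (reverse to put N2O3 on the reactant side): -83.7 kJ
(5) as written (NO already on the product side): +90.3 kJ
Summing the manipulated equations, ΔHrxn = (-241.8) + (+33.2) + (-83.7) + (+90.3) = -202.0 kJ

ΔHrxn = -202.0 kJ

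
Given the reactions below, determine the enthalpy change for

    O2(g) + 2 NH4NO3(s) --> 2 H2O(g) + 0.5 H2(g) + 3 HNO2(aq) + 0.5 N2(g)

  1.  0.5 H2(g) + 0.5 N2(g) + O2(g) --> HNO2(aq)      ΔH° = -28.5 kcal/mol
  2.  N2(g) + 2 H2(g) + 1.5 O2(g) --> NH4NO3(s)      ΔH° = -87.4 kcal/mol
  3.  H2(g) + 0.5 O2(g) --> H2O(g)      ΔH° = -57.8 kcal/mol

eq. 1 × 3: (3)·(-28.5) = -85.5 kcal/mol
eq. 2 reversed and × 2: (-2)·(-87.4) = +174.8 kcal/mol
eq. 3 × 2: (2)·(-57.8) = -115.6 kcal/mol
ΔH° = (-85.5) + (+174.8) + (-115.6) = -26.3 kcal/mol

ΔH° = -26.3 kcal/mol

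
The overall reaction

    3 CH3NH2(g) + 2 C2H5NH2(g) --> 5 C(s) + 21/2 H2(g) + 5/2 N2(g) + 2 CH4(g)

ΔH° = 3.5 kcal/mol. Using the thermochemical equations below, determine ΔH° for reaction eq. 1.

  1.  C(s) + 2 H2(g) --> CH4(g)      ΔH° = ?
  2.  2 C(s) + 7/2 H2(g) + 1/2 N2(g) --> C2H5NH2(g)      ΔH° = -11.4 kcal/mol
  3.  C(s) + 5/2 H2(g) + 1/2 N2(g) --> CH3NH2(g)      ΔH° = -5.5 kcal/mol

ΔH° = -17.9 kcal/mol

eq. 1 × 2 (×2 to match 2 CH4(g) in the target): contributes 2·x
eq. 2 reversed and × 2 (reverse to put C2H5NH2(g) on the reactant side; ×2 to match 2 C2H5NH2(g) in the target): (-2)·(-11.4) = +22.8 kcal/mol
eq. 3 reversed and × 3 (reverse to put CH3NH2(g) on the reactant side; scale by 3 for the 3 CH3NH2(g)): (-3)·(-5.5) = +16.5 kcal/mol
+3.5 = (+22.8) + (+16.5) + 2·x
x = (+3.5 − (+39.3)) / (2) = -17.9 kcal/mol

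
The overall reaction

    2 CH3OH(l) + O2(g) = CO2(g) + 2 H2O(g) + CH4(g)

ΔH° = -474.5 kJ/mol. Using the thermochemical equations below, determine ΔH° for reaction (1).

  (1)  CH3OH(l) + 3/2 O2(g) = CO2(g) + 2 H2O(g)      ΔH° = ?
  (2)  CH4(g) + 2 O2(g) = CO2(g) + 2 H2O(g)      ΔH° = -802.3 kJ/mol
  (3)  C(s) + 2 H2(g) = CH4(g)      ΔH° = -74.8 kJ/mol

ΔH° = -638.4 kJ/mol

(1) × 2 (×2 to match 2 CH3OH(l) in the target): contributes 2·x
(2) reversed: +802.3 kJ/mol
(3): not needed (C(s) appears nowhere else).
-474.5 = (+802.3) + 2·x
x = (-474.5 − (+802.3)) / (2) = -638.4 kJ/mol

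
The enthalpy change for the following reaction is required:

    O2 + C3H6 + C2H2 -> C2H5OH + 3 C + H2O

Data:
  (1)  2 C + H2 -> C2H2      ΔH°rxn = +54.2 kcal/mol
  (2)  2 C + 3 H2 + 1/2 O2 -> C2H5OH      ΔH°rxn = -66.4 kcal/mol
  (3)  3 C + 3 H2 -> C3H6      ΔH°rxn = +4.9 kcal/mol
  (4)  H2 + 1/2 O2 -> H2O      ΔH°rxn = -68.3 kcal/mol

ΔH°rxn = -193.8 kcal/mol

(1) reversed (reverse to put C2H2 on the reactant side): -54.2 kcal/mol
(2) as written (C2H5OH already on the product side): -66.4 kcal/mol
(3) reversed (C3H6 must end up as a reactant): -4.9 kcal/mol
(4) as written (H2O already on the product side): -68.3 kcal/mol
Since enthalpy is a state function, ΔH°rxn = (-1)·(+54.2) + (1)·(-66.4) + (-1)·(+4.9) + (1)·(-68.3) = -193.8 kcal/mol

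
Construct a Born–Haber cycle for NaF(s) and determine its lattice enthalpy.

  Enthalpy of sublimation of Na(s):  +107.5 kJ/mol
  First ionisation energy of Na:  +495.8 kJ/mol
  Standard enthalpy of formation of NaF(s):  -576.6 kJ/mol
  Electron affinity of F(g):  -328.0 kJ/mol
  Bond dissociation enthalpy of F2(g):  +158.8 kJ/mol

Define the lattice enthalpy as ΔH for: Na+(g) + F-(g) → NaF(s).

U = -931.3 kJ/mol

ΔHf° = 1·ΔHsub + 1·(ΣIE) + 1/2·D(F2) + 1·EA + U
-576.6 = 1·(+107.5) + 1·(+495.8) + 1/2·(+158.8) + 1·(-328.0) + U
U = -576.6 − (+354.7) = -931.3 kJ/mol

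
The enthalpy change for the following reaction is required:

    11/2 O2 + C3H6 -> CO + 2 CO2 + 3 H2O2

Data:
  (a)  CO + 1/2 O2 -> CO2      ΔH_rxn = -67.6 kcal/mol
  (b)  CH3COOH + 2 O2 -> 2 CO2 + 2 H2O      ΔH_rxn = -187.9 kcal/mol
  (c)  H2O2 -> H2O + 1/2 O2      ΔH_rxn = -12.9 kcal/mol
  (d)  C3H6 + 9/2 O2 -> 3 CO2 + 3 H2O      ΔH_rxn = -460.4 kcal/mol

(a) reversed (CO must end up as a product): +67.6 kcal/mol
(b): not needed (CH3COOH appears nowhere else).
(c) reversed and × 3 (H2O2 must end up as a product; ×3 to match 3 H2O2 in the target): (-3)·(-12.9) = +38.7 kcal/mol
(d) as written (C3H6 already on the reactant side): -460.4 kcal/mol
Combining the equations, ΔH_rxn = (-1)·(-67.6) + (-3)·(-12.9) + (1)·(-460.4) = -354.1 kcal/mol

ΔH_rxn = -354.1 kcal/mol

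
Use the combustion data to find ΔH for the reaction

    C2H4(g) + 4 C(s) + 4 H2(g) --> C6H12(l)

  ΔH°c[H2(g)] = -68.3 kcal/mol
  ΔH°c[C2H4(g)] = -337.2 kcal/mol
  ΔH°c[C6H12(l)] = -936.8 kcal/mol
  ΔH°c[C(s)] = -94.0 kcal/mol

Using ΔH = Σ nΔHc°(reactants) − Σ nΔHc°(products):
= [1·(-337.2) + 4·(-94.0) + 4·(-68.3)] − [1·(-936.8)]
= -49.6 kcal/mol

ΔH = -49.6 kcal/mol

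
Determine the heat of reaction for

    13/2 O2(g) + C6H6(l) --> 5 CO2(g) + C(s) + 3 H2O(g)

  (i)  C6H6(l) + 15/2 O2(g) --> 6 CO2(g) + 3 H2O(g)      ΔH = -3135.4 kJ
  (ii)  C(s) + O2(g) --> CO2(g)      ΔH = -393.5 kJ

(i) as written: -3135.4 kJ
(ii) reversed: +393.5 kJ
ΔH = (-3135.4) + (+393.5) = -2741.9 kJ

ΔH = -2741.9 kJ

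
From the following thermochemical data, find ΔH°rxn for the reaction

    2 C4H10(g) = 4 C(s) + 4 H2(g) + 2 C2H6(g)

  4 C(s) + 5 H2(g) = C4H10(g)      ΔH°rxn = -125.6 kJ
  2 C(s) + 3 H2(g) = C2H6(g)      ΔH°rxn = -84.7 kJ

equation 1 reversed and × 2: (-2)·(-125.6) = +251.2 kJ
equation 2 × 2: (2)·(-84.7) = -169.4 kJ
ΔH°rxn = (-2)·(-125.6) + (2)·(-84.7) = 81.8 kJ

ΔH°rxn = 81.8 kJ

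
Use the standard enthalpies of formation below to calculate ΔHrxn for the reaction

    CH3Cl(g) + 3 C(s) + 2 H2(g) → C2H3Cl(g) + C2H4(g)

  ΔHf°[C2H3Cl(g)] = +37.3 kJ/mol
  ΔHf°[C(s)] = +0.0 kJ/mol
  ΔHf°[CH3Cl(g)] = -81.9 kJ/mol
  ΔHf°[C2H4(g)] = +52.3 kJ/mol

ΔH°rxn = Σ nΔHf°(products) − Σ nΔHf°(reactants).
Products: 1·(+37.3) + 1·(+52.3) = +89.6
Reactants: 1·(-81.9) + 3·(+0.0) + 2·(+0.0) = -81.9
ΔHrxn = (+89.6) − (-81.9) = 171.5 kJ/mol

ΔHrxn = 171.5 kJ/mol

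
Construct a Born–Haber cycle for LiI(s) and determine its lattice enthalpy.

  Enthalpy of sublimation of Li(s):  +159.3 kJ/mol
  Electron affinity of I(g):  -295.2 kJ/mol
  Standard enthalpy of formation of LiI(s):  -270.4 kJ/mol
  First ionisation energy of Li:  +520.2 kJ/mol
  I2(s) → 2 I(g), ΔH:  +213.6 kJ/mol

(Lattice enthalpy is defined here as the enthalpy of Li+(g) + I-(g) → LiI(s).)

U = -761.5 kJ/mol

ΔHf° = 1·ΔHsub + 1·(ΣIE) + 1/2·D(I2) + 1·EA + U
-270.4 = 1·(+159.3) + 1·(+520.2) + 1/2·(+213.6) + 1·(-295.2) + U
U = -270.4 − (+491.1) = -761.5 kJ/mol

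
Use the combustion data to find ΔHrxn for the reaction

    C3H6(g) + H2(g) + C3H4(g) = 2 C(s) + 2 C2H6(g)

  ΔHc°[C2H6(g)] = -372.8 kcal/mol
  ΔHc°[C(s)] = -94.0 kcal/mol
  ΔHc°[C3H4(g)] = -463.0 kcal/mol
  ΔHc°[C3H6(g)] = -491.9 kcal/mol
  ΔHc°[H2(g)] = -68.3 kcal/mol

ΔHrxn = -89.6 kcal/mol

Using ΔH = Σ nΔHc°(reactants) − Σ nΔHc°(products):
= [1·(-491.9) + 1·(-68.3) + 1·(-463.0)] − [2·(-94.0) + 2·(-372.8)]
= -89.6 kcal/mol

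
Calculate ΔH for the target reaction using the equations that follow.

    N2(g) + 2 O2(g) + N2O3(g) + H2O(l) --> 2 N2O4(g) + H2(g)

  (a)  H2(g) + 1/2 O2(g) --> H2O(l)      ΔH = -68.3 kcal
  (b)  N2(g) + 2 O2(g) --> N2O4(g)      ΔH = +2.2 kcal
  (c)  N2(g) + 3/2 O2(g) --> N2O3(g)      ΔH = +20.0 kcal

ΔH = 52.7 kcal

(a) reversed: +68.3 kcal
(b) × 2: (2)·(+2.2) = +4.4 kcal
(c) reversed: -20.0 kcal
ΔH = (+68.3) + (+4.4) + (-20.0) = 52.7 kcal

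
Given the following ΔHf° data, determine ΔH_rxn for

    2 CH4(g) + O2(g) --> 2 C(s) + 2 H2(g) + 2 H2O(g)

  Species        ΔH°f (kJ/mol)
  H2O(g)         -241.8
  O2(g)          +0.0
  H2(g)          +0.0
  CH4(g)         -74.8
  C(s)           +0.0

ΔH_rxn = -334.0 kJ/mol

Products: 2·(+0.0) + 2·(+0.0) + 2·(-241.8) = -483.6
Reactants: 2·(-74.8) + 1·(+0.0) = -149.6
ΔH_rxn = (-483.6) − (-149.6) = -334.0 kJ/mol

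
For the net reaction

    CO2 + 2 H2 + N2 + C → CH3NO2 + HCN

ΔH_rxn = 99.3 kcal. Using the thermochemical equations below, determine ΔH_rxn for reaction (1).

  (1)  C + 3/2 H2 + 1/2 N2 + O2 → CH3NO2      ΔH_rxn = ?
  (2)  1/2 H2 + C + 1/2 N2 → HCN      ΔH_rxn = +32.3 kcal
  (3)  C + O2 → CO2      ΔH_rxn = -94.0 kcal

ΔH_rxn = -27.0 kcal

(1) as written: contributes x
(2) as written: +32.3 kcal
(3) reversed: +94.0 kcal
+99.3 = (+32.3) + (+94.0) + x
x = (+99.3 − (+126.3)) / (1) = -27.0 kcal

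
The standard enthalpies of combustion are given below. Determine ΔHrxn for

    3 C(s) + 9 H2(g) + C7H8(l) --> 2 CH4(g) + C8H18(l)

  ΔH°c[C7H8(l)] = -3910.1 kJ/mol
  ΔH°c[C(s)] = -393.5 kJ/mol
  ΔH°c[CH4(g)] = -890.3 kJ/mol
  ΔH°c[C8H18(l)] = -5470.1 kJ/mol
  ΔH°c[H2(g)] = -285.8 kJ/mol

ΔHrxn = -412.1 kJ/mol

Using ΔH = Σ nΔHc°(reactants) − Σ nΔHc°(products):
= [3·(-393.5) + 9·(-285.8) + 1·(-3910.1)] − [2·(-890.3) + 1·(-5470.1)]
= -412.1 kJ/mol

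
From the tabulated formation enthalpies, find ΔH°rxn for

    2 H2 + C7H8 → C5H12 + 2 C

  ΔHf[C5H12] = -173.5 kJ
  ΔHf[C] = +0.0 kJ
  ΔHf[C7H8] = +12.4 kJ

ΔH°rxn = -185.9 kJ

ΔH°rxn = Σ nΔHf°(products) − Σ nΔHf°(reactants).
Products: 1·(-173.5) + 2·(+0.0) = -173.5
Reactants: 2·(+0.0) + 1·(+12.4) = +12.4
ΔH°rxn = (-173.5) − (+12.4) = -185.9 kJ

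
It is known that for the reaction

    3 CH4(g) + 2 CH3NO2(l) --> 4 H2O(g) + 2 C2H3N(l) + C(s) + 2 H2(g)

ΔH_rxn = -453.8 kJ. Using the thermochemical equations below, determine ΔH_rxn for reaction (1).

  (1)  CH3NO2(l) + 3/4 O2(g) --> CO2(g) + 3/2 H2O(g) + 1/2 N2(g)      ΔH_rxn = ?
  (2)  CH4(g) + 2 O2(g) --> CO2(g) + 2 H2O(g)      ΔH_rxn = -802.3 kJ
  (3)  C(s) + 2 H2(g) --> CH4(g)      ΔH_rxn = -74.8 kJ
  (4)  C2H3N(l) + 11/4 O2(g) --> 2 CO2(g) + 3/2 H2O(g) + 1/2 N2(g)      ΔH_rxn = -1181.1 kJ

(1) × 2: contributes 2·x
(2) × 2: (2)·(-802.3) = -1604.6 kJ
(3) reversed: +74.8 kJ
(4) reversed and × 2: (-2)·(-1181.1) = +2362.2 kJ
-453.8 = (-1604.6) + (+74.8) + (+2362.2) + 2·x
x = (-453.8 − (+832.4)) / (2) = -643.1 kJ

ΔH_rxn = -643.1 kJ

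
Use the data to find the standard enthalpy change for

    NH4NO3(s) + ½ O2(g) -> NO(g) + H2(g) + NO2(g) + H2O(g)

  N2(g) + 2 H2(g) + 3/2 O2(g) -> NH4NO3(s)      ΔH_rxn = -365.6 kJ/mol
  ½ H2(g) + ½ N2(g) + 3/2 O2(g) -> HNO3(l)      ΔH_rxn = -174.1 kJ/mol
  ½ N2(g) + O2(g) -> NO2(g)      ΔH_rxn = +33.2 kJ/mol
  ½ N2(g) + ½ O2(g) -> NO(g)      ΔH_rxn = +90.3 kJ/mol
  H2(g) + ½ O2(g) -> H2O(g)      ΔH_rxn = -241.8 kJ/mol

ΔH_rxn = 247.3 kJ/mol

equation 1 reversed (reverse to put NH4NO3(s) on the reactant side): +365.6 kJ/mol
equation 2: not needed (HNO3(l) appears nowhere else).
equation 3 as written (NO2(g) already on the product side): +33.2 kJ/mol
equation 4 as written (NO(g) already on the product side): +90.3 kJ/mol
equation 5 as written (H2O(g) already on the product side): -241.8 kJ/mol
ΔH_rxn = (+365.6) + (+33.2) + (+90.3) + (-241.8) = 247.3 kJ/mol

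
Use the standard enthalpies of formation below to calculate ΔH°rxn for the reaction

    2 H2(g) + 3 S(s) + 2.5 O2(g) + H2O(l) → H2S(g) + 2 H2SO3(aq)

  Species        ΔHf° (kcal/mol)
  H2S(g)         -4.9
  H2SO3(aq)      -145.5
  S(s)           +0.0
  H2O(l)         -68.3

ΔH°rxn = -227.6 kcal/mol

Products: 1·(-4.9) + 2·(-145.5) = -295.9
Reactants: 2·(+0.0) + 3·(+0.0) + 5/2·(+0.0) + 1·(-68.3) = -68.3
ΔH°rxn = (-295.9) − (-68.3) = -227.6 kcal/mol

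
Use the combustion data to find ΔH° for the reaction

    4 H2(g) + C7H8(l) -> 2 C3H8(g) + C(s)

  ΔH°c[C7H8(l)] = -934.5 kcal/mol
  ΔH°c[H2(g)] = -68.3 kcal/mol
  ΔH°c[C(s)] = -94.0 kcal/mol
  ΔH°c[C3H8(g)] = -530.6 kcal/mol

With combustion enthalpies, reactants minus products:
= [4·(-68.3) + 1·(-934.5)] − [2·(-530.6) + 1·(-94.0)]
= -52.5 kcal/mol

ΔH° = -52.5 kcal/mol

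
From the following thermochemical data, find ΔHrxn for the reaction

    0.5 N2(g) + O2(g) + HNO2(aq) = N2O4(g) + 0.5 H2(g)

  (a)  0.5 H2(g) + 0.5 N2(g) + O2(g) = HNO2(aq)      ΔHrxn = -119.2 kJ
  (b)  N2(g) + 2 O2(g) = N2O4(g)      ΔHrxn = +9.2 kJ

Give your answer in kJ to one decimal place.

ΔHrxn = 128.4 kJ

(a) reversed: +119.2 kJ
(b) as written: +9.2 kJ
Combining the equations, ΔHrxn = (-1)·(-119.2) + (1)·(+9.2) = 128.4 kJ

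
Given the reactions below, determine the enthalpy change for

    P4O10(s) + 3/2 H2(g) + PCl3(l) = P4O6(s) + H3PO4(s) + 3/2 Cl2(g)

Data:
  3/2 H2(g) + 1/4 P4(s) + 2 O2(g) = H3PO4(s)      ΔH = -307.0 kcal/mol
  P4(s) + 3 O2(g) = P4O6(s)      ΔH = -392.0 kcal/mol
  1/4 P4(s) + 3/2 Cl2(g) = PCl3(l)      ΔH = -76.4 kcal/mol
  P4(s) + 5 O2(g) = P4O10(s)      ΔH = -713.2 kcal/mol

equation 1 as written: -307.0 kcal/mol
equation 2 as written: -392.0 kcal/mol
equation 3 reversed: +76.4 kcal/mol
equation 4 reversed: +713.2 kcal/mol
By Hess's law, ΔH = (-307.0) + (-392.0) + (+76.4) + (+713.2) = 90.6 kcal/mol

ΔH = 90.6 kcal/mol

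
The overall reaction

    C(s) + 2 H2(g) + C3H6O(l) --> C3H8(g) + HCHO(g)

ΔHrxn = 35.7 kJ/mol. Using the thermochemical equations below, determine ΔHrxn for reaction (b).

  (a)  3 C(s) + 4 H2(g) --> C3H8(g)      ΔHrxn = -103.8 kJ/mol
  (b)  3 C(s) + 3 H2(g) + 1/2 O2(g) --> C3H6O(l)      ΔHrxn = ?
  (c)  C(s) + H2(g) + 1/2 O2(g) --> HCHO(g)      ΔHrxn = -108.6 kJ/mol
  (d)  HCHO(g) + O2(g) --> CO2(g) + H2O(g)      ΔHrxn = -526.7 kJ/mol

ΔHrxn = -248.1 kJ/mol

(a) as written (C3H8(g) already on the product side): -103.8 kJ/mol
(b) reversed (C3H6O(l) must end up as a reactant): contributes −x
(c) as written: -108.6 kJ/mol
(d): not needed (CO2(g) appears nowhere else).
+35.7 = (-103.8) + (-108.6) − x
x = (+35.7 − (-212.4)) / (-1) = -248.1 kJ/mol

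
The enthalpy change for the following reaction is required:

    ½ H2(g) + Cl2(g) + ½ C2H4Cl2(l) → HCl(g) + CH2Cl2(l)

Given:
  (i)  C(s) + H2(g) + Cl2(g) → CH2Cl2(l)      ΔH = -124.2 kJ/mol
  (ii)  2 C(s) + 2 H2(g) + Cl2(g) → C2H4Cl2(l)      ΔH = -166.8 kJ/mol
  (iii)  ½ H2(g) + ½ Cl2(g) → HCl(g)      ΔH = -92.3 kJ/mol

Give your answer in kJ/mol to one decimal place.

ΔH = -133.1 kJ/mol

(i) as written (CH2Cl2(l) already on the product side): -124.2 kJ/mol
(ii) reversed and × 1/2 (C2H4Cl2(l) must end up as a reactant; ×1/2 to match 1/2 C2H4Cl2(l) in the target): (-1/2)·(-166.8) = +83.4 kJ/mol
(iii) as written (HCl(g) already on the product side): -92.3 kJ/mol
By Hess's law, ΔH = (-124.2) + (+83.4) + (-92.3) = -133.1 kJ/mol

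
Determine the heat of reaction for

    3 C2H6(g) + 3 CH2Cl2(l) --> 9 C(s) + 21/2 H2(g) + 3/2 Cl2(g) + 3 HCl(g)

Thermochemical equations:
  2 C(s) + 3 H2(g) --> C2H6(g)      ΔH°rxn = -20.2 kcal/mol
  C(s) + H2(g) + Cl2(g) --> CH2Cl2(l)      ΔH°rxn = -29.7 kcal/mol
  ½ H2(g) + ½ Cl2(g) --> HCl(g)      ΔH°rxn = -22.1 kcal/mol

equation 1 reversed and × 3: (-3)·(-20.2) = +60.6 kcal/mol
equation 2 reversed and × 3: (-3)·(-29.7) = +89.1 kcal/mol
equation 3 × 3: (3)·(-22.1) = -66.3 kcal/mol
By Hess's law, ΔH°rxn = (-3)·(-20.2) + (-3)·(-29.7) + (3)·(-22.1) = 83.4 kcal/mol

ΔH°rxn = 83.4 kcal/mol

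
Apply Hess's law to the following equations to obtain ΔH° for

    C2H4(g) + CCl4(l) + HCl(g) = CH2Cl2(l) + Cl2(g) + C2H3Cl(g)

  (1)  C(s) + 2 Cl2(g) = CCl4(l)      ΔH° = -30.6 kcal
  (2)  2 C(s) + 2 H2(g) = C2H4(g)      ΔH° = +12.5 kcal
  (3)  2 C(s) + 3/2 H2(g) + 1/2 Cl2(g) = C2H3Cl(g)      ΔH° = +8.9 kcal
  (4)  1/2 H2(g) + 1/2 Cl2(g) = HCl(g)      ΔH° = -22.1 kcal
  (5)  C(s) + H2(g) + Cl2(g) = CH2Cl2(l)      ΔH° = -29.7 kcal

ΔH° = 19.4 kcal

(1) reversed (CCl4(l) must end up as a reactant): +30.6 kcal
(2) reversed (reverse to put C2H4(g) on the reactant side): -12.5 kcal
(3) as written (C2H3Cl(g) already on the product side): +8.9 kcal
(4) reversed (reverse to put HCl(g) on the reactant side): +22.1 kcal
(5) as written (CH2Cl2(l) already on the product side): -29.7 kcal
ΔH° = (-1)·(-30.6) + (-1)·(+12.5) + (1)·(+8.9) + (-1)·(-22.1) + (1)·(-29.7) = 19.4 kcal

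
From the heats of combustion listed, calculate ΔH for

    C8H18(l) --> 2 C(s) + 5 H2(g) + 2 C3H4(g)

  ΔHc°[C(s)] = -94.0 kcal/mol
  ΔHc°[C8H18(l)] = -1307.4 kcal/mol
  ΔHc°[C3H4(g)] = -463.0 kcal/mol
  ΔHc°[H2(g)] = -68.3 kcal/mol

ΔH = 148.1 kcal/mol

Using ΔH = Σ nΔHc°(reactants) − Σ nΔHc°(products):
= [1·(-1307.4)] − [2·(-94.0) + 5·(-68.3) + 2·(-463.0)]
= 148.1 kcal/mol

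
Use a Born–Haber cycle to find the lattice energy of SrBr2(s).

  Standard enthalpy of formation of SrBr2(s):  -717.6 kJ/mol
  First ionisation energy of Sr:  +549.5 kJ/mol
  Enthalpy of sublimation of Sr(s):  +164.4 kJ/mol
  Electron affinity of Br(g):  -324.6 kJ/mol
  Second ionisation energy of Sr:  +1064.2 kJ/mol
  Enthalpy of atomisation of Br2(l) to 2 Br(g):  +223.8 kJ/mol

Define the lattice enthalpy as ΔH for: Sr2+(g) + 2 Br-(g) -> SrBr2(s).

U = -2070.3 kJ/mol

ΔHf° = 1·ΔHsub + 1·(ΣIE) + 1·D(Br2) + 2·EA + U
-717.6 = 1·(+164.4) + 1·(+1613.7) + 1·(+223.8) + 2·(-324.6) + U
U = -717.6 − (+1352.7) = -2070.3 kJ/mol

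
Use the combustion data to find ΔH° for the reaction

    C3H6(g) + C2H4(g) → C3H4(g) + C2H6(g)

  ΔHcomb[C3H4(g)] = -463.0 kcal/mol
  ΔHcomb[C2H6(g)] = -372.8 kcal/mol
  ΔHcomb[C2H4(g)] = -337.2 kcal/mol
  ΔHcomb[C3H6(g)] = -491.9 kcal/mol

Using ΔH = Σ nΔHc°(reactants) − Σ nΔHc°(products):
= [1·(-491.9) + 1·(-337.2)] − [1·(-463.0) + 1·(-372.8)]
= 6.7 kcal/mol

ΔH° = 6.7 kcal/mol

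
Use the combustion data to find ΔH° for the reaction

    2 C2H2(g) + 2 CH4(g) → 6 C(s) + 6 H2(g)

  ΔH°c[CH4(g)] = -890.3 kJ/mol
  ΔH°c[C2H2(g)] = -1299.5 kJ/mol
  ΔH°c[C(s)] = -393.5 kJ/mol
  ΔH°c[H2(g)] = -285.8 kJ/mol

With combustion enthalpies, reactants minus products:
= [2·(-1299.5) + 2·(-890.3)] − [6·(-393.5) + 6·(-285.8)]
= -303.8 kJ/mol

ΔH° = -303.8 kJ/mol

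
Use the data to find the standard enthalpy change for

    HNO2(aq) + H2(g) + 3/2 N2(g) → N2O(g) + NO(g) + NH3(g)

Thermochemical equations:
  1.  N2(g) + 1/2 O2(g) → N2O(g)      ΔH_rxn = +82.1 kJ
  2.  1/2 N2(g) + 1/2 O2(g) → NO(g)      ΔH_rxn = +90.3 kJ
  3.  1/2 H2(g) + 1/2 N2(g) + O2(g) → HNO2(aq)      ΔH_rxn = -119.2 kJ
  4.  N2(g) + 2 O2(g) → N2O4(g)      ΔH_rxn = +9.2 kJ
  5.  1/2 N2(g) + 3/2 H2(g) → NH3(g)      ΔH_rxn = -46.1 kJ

eq. 1 as written (N2O(g) already on the product side): +82.1 kJ
eq. 2 as written (NO(g) already on the product side): +90.3 kJ
eq. 3 reversed (reverse to put HNO2(aq) on the reactant side): +119.2 kJ
eq. 4: not needed (N2O4(g) appears nowhere else).
eq. 5 as written (NH3(g) already on the product side): -46.1 kJ
ΔH_rxn = (1)·(+82.1) + (1)·(+90.3) + (-1)·(-119.2) + (1)·(-46.1) = 245.5 kJ

ΔH_rxn = 245.5 kJ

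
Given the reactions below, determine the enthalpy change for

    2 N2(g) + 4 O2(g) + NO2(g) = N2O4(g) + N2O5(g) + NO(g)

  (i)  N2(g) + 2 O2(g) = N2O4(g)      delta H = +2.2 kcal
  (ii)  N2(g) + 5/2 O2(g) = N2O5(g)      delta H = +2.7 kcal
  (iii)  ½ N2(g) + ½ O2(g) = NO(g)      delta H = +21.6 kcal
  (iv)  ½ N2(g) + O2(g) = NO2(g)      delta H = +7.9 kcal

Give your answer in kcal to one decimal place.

delta H = 18.6 kcal

(i) as written (N2O4(g) already on the product side): +2.2 kcal
(ii) as written (N2O5(g) already on the product side): +2.7 kcal
(iii) as written (NO(g) already on the product side): +21.6 kcal
(iv) reversed (reverse to put NO2(g) on the reactant side): -7.9 kcal
delta H = (1)·(+2.2) + (1)·(+2.7) + (1)·(+21.6) + (-1)·(+7.9) = 18.6 kcal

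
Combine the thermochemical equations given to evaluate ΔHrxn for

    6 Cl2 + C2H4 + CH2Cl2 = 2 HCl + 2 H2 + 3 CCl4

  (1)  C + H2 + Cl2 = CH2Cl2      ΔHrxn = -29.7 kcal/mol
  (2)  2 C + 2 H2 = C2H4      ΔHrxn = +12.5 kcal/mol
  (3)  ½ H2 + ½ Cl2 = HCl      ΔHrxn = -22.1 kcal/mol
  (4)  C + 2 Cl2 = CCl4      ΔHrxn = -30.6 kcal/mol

ΔHrxn = -118.8 kcal/mol

(1) reversed (reverse to put CH2Cl2 on the reactant side): +29.7 kcal/mol
(2) reversed (reverse to put C2H4 on the reactant side): -12.5 kcal/mol
(3) × 2 (×2 to match 2 HCl in the target): (2)·(-22.1) = -44.2 kcal/mol
(4) × 3 (×3 to match 3 CCl4 in the target): (3)·(-30.6) = -91.8 kcal/mol
Combining the equations, ΔHrxn = (+29.7) + (-12.5) + (-44.2) + (-91.8) = -118.8 kcal/mol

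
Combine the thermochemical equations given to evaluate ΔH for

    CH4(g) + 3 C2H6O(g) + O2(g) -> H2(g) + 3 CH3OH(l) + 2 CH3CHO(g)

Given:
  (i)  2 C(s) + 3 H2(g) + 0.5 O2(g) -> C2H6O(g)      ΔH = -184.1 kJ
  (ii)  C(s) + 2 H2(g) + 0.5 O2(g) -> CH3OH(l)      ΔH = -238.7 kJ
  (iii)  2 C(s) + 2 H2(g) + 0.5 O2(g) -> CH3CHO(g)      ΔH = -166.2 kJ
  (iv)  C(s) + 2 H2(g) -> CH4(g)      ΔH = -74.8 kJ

(i) reversed and × 3: (-3)·(-184.1) = +552.3 kJ
(ii) × 3: (3)·(-238.7) = -716.1 kJ
(iii) × 2: (2)·(-166.2) = -332.4 kJ
(iv) reversed: +74.8 kJ
Summing the manipulated equations, ΔH = (-3)·(-184.1) + (3)·(-238.7) + (2)·(-166.2) + (-1)·(-74.8) = -421.4 kJ

ΔH = -421.4 kJ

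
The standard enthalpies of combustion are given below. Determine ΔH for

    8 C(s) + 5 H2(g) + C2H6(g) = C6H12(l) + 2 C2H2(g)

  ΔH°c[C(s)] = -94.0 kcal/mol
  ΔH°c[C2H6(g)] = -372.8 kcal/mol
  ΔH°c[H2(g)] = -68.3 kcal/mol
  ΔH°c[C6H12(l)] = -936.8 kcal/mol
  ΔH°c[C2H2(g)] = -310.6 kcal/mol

With combustion enthalpies, reactants minus products:
= [8·(-94.0) + 5·(-68.3) + 1·(-372.8)] − [1·(-936.8) + 2·(-310.6)]
= 91.7 kcal/mol

ΔH = 91.7 kcal/mol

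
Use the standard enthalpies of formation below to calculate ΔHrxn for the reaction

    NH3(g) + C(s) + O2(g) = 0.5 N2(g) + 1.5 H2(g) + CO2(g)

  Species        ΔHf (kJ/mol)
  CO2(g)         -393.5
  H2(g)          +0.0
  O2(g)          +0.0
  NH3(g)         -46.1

Products: 1/2·(+0.0) + 3/2·(+0.0) + 1·(-393.5) = -393.5
Reactants: 1·(-46.1) + 1·(+0.0) + 1·(+0.0) = -46.1
ΔHrxn = (-393.5) − (-46.1) = -347.4 kJ/mol

ΔHrxn = -347.4 kJ/mol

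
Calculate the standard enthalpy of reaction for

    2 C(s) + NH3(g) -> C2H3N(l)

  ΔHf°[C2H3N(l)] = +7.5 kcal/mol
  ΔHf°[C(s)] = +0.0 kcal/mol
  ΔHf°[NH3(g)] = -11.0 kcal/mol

Products: 1·(+7.5) = +7.5
Reactants: 2·(+0.0) + 1·(-11.0) = -11.0
ΔHrxn = (+7.5) − (-11.0) = 18.5 kcal/mol

ΔHrxn = 18.5 kcal/mol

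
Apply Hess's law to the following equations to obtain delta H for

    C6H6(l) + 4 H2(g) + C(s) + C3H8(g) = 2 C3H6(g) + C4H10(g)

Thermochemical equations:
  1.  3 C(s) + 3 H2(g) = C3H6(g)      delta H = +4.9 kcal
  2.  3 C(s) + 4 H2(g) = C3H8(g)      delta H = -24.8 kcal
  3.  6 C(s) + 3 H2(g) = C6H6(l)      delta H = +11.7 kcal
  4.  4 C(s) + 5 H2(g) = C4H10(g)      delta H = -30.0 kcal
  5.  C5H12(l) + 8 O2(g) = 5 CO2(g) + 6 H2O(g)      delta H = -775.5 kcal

delta H = -7.1 kcal

eq. 1 × 2: (2)·(+4.9) = +9.8 kcal
eq. 2 reversed: +24.8 kcal
eq. 3 reversed: -11.7 kcal
eq. 4 as written: -30.0 kcal
eq. 5: not needed.
delta H = (2)·(+4.9) + (-1)·(-24.8) + (-1)·(+11.7) + (1)·(-30.0) = -7.1 kcal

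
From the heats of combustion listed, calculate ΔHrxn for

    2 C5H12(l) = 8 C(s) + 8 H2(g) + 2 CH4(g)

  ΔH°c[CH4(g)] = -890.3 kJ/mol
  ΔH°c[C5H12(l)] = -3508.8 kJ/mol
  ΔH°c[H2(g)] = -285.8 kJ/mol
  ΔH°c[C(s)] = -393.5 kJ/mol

With combustion enthalpies, reactants minus products:
= [2·(-3508.8)] − [8·(-393.5) + 8·(-285.8) + 2·(-890.3)]
= 197.4 kJ/mol

ΔHrxn = 197.4 kJ/mol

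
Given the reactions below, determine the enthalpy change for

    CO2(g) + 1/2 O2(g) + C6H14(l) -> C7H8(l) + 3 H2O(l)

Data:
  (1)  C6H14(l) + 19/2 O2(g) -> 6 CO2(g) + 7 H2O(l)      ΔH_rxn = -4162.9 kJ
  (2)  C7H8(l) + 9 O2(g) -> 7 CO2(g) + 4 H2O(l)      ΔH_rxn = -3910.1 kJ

(1) as written (C6H14(l) already on the reactant side): -4162.9 kJ
(2) reversed (reverse to put C7H8(l) on the product side): +3910.1 kJ
ΔH_rxn = (1)·(-4162.9) + (-1)·(-3910.1) = -252.8 kJ

ΔH_rxn = -252.8 kJ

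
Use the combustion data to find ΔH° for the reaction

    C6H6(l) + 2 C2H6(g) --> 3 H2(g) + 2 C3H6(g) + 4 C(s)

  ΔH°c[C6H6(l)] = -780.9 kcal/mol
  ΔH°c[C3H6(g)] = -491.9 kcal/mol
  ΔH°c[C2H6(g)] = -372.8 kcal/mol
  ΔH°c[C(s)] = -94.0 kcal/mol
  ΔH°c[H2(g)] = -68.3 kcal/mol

Using ΔH = Σ nΔHc°(reactants) − Σ nΔHc°(products):
= [1·(-780.9) + 2·(-372.8)] − [3·(-68.3) + 2·(-491.9) + 4·(-94.0)]
= 38.2 kcal/mol

ΔH° = 38.2 kcal/mol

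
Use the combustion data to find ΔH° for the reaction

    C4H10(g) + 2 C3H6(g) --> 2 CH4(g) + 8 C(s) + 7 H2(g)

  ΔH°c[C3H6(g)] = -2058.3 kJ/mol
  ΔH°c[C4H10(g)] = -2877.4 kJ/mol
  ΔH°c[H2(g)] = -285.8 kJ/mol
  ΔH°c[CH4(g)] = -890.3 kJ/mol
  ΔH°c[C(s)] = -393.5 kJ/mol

Using ΔH = Σ nΔHc°(reactants) − Σ nΔHc°(products):
= [1·(-2877.4) + 2·(-2058.3)] − [2·(-890.3) + 8·(-393.5) + 7·(-285.8)]
= -64.8 kJ/mol

ΔH° = -64.8 kJ/mol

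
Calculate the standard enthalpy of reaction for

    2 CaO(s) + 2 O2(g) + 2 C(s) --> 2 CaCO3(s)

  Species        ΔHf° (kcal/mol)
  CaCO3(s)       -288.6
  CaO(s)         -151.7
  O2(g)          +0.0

ΔH_rxn = -273.8 kcal/mol

Products: 2·(-288.6) = -577.2
Reactants: 2·(-151.7) + 2·(+0.0) + 2·(+0.0) = -303.4
ΔH_rxn = (-577.2) − (-303.4) = -273.8 kcal/mol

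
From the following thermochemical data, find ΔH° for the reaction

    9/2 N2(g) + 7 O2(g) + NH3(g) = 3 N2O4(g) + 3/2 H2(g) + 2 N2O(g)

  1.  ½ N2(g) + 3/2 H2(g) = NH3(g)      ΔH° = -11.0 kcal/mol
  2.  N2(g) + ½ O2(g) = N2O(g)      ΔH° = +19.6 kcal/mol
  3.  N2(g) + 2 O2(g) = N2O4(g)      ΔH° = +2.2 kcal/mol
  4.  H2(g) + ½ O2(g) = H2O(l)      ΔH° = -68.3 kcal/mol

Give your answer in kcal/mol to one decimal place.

ΔH° = 56.8 kcal/mol

eq. 1 reversed: +11.0 kcal/mol
eq. 2 × 2: (2)·(+19.6) = +39.2 kcal/mol
eq. 3 × 3: (3)·(+2.2) = +6.6 kcal/mol
eq. 4: not needed.
By Hess's law, ΔH° = (+11.0) + (+39.2) + (+6.6) = 56.8 kcal/mol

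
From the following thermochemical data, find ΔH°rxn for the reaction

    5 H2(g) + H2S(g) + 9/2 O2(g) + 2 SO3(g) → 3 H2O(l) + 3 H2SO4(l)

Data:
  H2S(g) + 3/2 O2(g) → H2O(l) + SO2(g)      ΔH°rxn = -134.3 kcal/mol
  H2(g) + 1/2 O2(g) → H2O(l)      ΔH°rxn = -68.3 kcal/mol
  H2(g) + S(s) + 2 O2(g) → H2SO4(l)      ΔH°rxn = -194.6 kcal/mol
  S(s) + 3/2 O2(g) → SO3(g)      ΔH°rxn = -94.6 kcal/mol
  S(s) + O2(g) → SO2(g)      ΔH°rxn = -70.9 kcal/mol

ΔH°rxn = -594.6 kcal/mol

equation 1 as written: -134.3 kcal/mol
equation 2 × 2: (2)·(-68.3) = -136.6 kcal/mol
equation 3 × 3: (3)·(-194.6) = -583.8 kcal/mol
equation 4 reversed and × 2: (-2)·(-94.6) = +189.2 kcal/mol
equation 5 reversed: +70.9 kcal/mol
ΔH°rxn = (-134.3) + (-136.6) + (-583.8) + (+189.2) + (+70.9) = -594.6 kcal/mol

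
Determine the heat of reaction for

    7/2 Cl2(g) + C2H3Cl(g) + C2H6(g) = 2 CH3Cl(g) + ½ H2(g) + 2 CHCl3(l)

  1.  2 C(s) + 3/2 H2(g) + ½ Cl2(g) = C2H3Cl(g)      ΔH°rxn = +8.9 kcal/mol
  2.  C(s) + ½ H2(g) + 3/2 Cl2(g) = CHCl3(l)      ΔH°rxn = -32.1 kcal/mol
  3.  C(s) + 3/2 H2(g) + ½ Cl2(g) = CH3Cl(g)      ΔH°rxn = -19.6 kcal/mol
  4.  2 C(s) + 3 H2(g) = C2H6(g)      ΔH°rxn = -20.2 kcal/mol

eq. 1 reversed (reverse to put C2H3Cl(g) on the reactant side): -8.9 kcal/mol
eq. 2 × 2 (×2 to match 2 CHCl3(l) in the target): (2)·(-32.1) = -64.2 kcal/mol
eq. 3 × 2 (scale by 2 for the 2 CH3Cl(g)): (2)·(-19.6) = -39.2 kcal/mol
eq. 4 reversed (reverse to put C2H6(g) on the reactant side): +20.2 kcal/mol
Summing the manipulated equations, ΔH°rxn = (-8.9) + (-64.2) + (-39.2) + (+20.2) = -92.1 kcal/mol

ΔH°rxn = -92.1 kcal/mol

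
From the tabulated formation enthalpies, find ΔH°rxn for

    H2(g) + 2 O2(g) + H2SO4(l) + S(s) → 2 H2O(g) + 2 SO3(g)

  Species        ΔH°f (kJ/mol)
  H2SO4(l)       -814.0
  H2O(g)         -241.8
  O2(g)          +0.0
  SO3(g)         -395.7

ΔH°rxn = -461.0 kJ/mol

ΔH°rxn = Σ nΔHf°(products) − Σ nΔHf°(reactants).
Products: 2·(-241.8) + 2·(-395.7) = -1275.0
Reactants: 1·(+0.0) + 2·(+0.0) + 1·(-814.0) + 1·(+0.0) = -814.0
ΔH°rxn = (-1275.0) − (-814.0) = -461.0 kJ/mol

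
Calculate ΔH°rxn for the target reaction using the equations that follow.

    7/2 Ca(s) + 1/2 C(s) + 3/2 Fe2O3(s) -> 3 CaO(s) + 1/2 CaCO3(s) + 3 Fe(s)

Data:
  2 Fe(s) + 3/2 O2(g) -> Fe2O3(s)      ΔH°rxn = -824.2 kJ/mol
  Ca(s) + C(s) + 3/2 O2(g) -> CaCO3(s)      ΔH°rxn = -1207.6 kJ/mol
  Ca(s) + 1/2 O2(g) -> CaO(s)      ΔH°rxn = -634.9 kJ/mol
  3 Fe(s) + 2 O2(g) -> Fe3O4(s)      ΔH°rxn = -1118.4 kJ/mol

ΔH°rxn = -1272.2 kJ/mol

equation 1 reversed and × 3/2: (-3/2)·(-824.2) = +1236.3 kJ/mol
equation 2 × 1/2: (1/2)·(-1207.6) = -603.8 kJ/mol
equation 3 × 3: (3)·(-634.9) = -1904.7 kJ/mol
equation 4: not needed.
ΔH°rxn = (+1236.3) + (-603.8) + (-1904.7) = -1272.2 kJ/mol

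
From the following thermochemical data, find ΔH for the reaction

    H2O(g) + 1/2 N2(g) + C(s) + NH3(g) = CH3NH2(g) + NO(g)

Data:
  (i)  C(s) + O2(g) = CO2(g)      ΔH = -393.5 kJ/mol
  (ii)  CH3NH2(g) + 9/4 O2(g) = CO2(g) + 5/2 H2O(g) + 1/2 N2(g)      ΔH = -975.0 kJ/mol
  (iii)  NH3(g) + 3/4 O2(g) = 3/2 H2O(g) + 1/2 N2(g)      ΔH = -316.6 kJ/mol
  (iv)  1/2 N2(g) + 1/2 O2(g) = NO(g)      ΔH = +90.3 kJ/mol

(i) as written (C(s) already on the reactant side): -393.5 kJ/mol
(ii) reversed (reverse to put CH3NH2(g) on the product side): +975.0 kJ/mol
(iii) as written (NH3(g) already on the reactant side): -316.6 kJ/mol
(iv) as written (NO(g) already on the product side): +90.3 kJ/mol
Summing the manipulated equations, ΔH = (1)·(-393.5) + (-1)·(-975.0) + (1)·(-316.6) + (1)·(+90.3) = 355.2 kJ/mol

ΔH = 355.2 kJ/mol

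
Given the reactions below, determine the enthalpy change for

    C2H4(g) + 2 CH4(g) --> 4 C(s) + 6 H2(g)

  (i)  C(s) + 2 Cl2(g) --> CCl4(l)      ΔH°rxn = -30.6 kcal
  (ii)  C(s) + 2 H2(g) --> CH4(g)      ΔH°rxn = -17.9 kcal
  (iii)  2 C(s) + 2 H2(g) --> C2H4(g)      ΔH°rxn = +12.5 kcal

ΔH°rxn = 23.3 kcal

(i): not needed.
(ii) reversed and × 2: (-2)·(-17.9) = +35.8 kcal
(iii) reversed: -12.5 kcal
ΔH°rxn = (-2)·(-17.9) + (-1)·(+12.5) = 23.3 kcal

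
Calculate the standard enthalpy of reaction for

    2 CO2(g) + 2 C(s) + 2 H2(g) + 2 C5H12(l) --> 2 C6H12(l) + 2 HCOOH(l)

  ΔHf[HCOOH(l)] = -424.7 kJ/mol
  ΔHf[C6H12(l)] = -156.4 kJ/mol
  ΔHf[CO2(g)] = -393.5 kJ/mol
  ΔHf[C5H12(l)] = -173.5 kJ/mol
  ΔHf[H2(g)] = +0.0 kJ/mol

ΔH°rxn = Σ nΔHf°(products) − Σ nΔHf°(reactants).
Products: 2·(-156.4) + 2·(-424.7) = -1162.2
Reactants: 2·(-393.5) + 2·(+0.0) + 2·(+0.0) + 2·(-173.5) = -1134.0
ΔH°rxn = (-1162.2) − (-1134.0) = -28.2 kJ/mol

ΔH°rxn = -28.2 kJ/mol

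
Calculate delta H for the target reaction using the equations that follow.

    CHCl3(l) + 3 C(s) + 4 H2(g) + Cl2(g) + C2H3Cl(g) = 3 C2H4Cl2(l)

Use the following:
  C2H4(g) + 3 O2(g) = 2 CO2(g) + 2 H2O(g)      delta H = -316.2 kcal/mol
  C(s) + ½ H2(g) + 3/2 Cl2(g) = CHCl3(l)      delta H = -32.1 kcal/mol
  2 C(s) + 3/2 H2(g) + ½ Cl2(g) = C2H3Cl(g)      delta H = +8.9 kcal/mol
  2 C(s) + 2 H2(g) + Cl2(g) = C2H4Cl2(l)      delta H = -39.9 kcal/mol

equation 1: not needed (O2(g) appears nowhere else).
equation 2 reversed (reverse to put CHCl3(l) on the reactant side): +32.1 kcal/mol
equation 3 reversed (reverse to put C2H3Cl(g) on the reactant side): -8.9 kcal/mol
equation 4 × 3 (scale by 3 for the 3 C2H4Cl2(l)): (3)·(-39.9) = -119.7 kcal/mol
By Hess's law, delta H = (+32.1) + (-8.9) + (-119.7) = -96.5 kcal/mol

delta H = -96.5 kcal/mol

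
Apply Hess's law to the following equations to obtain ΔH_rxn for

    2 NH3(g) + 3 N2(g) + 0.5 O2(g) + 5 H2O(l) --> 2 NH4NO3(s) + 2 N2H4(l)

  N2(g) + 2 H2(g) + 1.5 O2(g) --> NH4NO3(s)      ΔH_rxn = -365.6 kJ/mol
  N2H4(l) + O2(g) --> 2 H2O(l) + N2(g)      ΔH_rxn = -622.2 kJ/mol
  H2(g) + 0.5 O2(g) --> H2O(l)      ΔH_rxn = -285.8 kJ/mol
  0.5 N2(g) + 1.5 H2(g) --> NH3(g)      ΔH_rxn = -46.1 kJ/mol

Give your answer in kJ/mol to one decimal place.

equation 1 × 2: (2)·(-365.6) = -731.2 kJ/mol
equation 2 reversed and × 2: (-2)·(-622.2) = +1244.4 kJ/mol
equation 3 reversed: +285.8 kJ/mol
equation 4 reversed and × 2: (-2)·(-46.1) = +92.2 kJ/mol
ΔH_rxn = (2)·(-365.6) + (-2)·(-622.2) + (-1)·(-285.8) + (-2)·(-46.1) = 891.2 kJ/mol

ΔH_rxn = 891.2 kJ/mol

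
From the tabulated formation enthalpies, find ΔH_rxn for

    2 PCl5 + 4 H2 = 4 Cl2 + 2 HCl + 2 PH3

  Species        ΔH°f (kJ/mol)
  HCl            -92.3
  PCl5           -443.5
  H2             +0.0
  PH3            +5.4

ΔH°rxn = Σ nΔHf°(products) − Σ nΔHf°(reactants).
Products: 4·(+0.0) + 2·(-92.3) + 2·(+5.4) = -173.8
Reactants: 2·(-443.5) + 4·(+0.0) = -887.0
ΔH_rxn = (-173.8) − (-887.0) = 713.2 kJ/mol

ΔH_rxn = 713.2 kJ/mol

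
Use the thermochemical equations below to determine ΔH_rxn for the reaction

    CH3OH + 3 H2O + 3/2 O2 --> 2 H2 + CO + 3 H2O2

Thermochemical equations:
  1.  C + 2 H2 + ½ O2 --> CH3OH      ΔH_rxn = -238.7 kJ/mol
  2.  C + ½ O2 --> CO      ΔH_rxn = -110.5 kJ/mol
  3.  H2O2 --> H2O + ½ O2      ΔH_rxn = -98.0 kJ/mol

eq. 1 reversed (reverse to put CH3OH on the reactant side): +238.7 kJ/mol
eq. 2 as written (CO already on the product side): -110.5 kJ/mol
eq. 3 reversed and × 3 (reverse to put H2O2 on the product side; ×3 to match 3 H2O2 in the target): (-3)·(-98.0) = +294.0 kJ/mol
Summing the manipulated equations, ΔH_rxn = (-1)·(-238.7) + (1)·(-110.5) + (-3)·(-98.0) = 422.2 kJ/mol

ΔH_rxn = 422.2 kJ/mol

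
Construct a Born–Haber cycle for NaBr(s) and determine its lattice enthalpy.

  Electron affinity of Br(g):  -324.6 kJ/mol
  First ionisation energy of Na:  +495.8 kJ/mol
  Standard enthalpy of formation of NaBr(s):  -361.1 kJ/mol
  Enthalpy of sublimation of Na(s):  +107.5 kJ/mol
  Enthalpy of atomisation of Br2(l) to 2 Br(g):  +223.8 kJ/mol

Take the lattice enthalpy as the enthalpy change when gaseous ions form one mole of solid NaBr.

U = -751.7 kJ/mol

ΔHf° = 1·ΔHsub + 1·(ΣIE) + 1/2·D(Br2) + 1·EA + U
-361.1 = 1·(+107.5) + 1·(+495.8) + 1/2·(+223.8) + 1·(-324.6) + U
U = -361.1 − (+390.6) = -751.7 kJ/mol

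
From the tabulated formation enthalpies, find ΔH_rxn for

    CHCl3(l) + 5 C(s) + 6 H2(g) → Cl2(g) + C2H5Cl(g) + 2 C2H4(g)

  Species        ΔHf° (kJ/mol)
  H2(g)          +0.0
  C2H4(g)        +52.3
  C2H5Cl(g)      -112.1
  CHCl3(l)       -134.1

ΔH_rxn = 126.6 kJ/mol

Products: 1·(+0.0) + 1·(-112.1) + 2·(+52.3) = -7.5
Reactants: 1·(-134.1) + 5·(+0.0) + 6·(+0.0) = -134.1
ΔH_rxn = (-7.5) − (-134.1) = 126.6 kJ/mol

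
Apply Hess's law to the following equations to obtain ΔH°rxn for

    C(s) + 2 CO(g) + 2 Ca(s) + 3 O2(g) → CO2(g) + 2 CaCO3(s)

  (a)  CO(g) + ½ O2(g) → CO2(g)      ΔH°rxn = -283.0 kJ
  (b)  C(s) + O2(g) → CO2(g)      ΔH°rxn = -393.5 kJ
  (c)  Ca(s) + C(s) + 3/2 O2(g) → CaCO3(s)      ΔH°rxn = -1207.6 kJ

ΔH°rxn = -2587.7 kJ

(a) × 2: (2)·(-283.0) = -566.0 kJ
(b) reversed: +393.5 kJ
(c) × 2: (2)·(-1207.6) = -2415.2 kJ
Combining the equations, ΔH°rxn = (2)·(-283.0) + (-1)·(-393.5) + (2)·(-1207.6) = -2587.7 kJ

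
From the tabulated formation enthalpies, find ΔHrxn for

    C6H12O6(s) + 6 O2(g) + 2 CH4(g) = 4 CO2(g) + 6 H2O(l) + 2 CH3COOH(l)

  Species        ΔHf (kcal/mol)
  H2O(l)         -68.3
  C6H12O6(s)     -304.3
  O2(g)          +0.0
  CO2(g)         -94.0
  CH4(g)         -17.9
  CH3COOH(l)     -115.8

ΔHrxn = -677.3 kcal/mol

Products: 4·(-94.0) + 6·(-68.3) + 2·(-115.8) = -1017.4
Reactants: 1·(-304.3) + 6·(+0.0) + 2·(-17.9) = -340.1
ΔHrxn = (-1017.4) − (-340.1) = -677.3 kcal/mol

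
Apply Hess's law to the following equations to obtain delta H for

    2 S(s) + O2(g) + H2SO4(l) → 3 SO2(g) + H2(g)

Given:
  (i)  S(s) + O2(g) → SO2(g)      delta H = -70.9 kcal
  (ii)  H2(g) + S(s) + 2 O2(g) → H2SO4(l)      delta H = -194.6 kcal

(i) × 3: (3)·(-70.9) = -212.7 kcal
(ii) reversed: +194.6 kcal
Since enthalpy is a state function, delta H = (-212.7) + (+194.6) = -18.1 kcal

delta H = -18.1 kcal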